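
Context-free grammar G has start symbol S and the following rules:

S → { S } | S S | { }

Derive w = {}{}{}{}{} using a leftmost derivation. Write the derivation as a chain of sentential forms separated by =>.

S=>SS=>SSS=>SSSS=>SSSSS=>{}SSSS=>{}{}SSS=>{}{}{}SS=>{}{}{}{}S=>{}{}{}{}{}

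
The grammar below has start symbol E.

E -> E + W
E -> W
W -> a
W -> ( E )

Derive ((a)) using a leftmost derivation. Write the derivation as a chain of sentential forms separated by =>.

E => W => (E) => (W) => ((E)) => ((W)) => ((a))

E => W   [E -> W]
W => (E)   [W -> ( E )]
(E) => (W)   [E -> W]
(W) => ((E))   [W -> ( E )]
((E)) => ((W))   [E -> W]
((W)) => ((a))   [W -> a]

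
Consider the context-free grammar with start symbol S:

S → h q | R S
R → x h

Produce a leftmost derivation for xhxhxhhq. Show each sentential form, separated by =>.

S => RS => xhS => xhRS => xhxhS => xhxhRS => xhxhxhS => xhxhxhhq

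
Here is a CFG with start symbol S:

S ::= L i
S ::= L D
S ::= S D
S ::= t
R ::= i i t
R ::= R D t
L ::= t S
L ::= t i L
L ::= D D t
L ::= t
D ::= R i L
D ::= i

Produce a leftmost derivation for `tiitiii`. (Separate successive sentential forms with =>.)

S => SD   [S ::= S D]
SD => LDD   [S ::= L D]
LDD => tSDD   [L ::= t S]
tSDD => tLiDD   [S ::= L i]
tLiDD => tDDtiDD   [L ::= D D t]
tDDtiDD => tiDtiDD   [D ::= i]
tiDtiDD => tiitiDD   [D ::= i]
tiitiDD => tiitiiD   [D ::= i]
tiitiiD => tiitiii   [D ::= i]

S=>SD=>LDD=>tSDD=>tLiDD=>tDDtiDD=>tiDtiDD=>tiitiDD=>tiitiiD=>tiitiii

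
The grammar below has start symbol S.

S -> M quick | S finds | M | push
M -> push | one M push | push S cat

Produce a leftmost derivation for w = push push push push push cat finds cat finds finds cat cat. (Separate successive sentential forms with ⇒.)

S ⇒ M   [S -> M]
M ⇒ push S cat   [M -> push S cat]
push S cat ⇒ push M cat   [S -> M]
push M cat ⇒ push push S cat cat   [M -> push S cat]
push push S cat cat ⇒ push push S finds cat cat   [S -> S finds]
push push S finds cat cat ⇒ push push S finds finds cat cat   [S -> S finds]
push push S finds finds cat cat ⇒ push push M finds finds cat cat   [S -> M]
push push M finds finds cat cat ⇒ push push push S cat finds finds cat cat   [M -> push S cat]
push push push S cat finds finds cat cat ⇒ push push push S finds cat finds finds cat cat   [S -> S finds]
push push push S finds cat finds finds cat cat ⇒ push push push M finds cat finds finds cat cat   [S -> M]
push push push M finds cat finds finds cat cat ⇒ push push push push S cat finds cat finds finds cat cat   [M -> push S cat]
push push push push S cat finds cat finds finds cat cat ⇒ push push push push push cat finds cat finds finds cat cat   [S -> push]

S ⇒ M ⇒ push S cat ⇒ push M cat ⇒ push push S cat cat ⇒ push push S finds cat cat ⇒ push push S finds finds cat cat ⇒ push push M finds finds cat cat ⇒ push push push S cat finds finds cat cat ⇒ push push push S finds cat finds finds cat cat ⇒ push push push M finds cat finds finds cat cat ⇒ push push push push S cat finds cat finds finds cat cat ⇒ push push push push push cat finds cat finds finds cat cat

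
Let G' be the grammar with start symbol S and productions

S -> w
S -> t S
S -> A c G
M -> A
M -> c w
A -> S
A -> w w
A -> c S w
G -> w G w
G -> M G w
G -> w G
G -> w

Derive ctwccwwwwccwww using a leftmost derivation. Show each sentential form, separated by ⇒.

S⇒AcG⇒cSwcG⇒cAcGwcG⇒cScGwcG⇒ctScGwcG⇒ctwcGwcG⇒ctwcMGwwcG⇒ctwccwGwwcG⇒ctwccwwwwcG⇒ctwccwwwwcMGw⇒ctwccwwwwccwGw⇒ctwccwwwwccwww

S ⇒ AcG   [S -> A c G]
AcG ⇒ cSwcG   [A -> c S w]
cSwcG ⇒ cAcGwcG   [S -> A c G]
cAcGwcG ⇒ cScGwcG   [A -> S]
cScGwcG ⇒ ctScGwcG   [S -> t S]
ctScGwcG ⇒ ctwcGwcG   [S -> w]
ctwcGwcG ⇒ ctwcMGwwcG   [G -> M G w]
ctwcMGwwcG ⇒ ctwccwGwwcG   [M -> c w]
ctwccwGwwcG ⇒ ctwccwwwwcG   [G -> w]
ctwccwwwwcG ⇒ ctwccwwwwcMGw   [G -> M G w]
ctwccwwwwcMGw ⇒ ctwccwwwwccwGw   [M -> c w]
ctwccwwwwccwGw ⇒ ctwccwwwwccwww   [G -> w]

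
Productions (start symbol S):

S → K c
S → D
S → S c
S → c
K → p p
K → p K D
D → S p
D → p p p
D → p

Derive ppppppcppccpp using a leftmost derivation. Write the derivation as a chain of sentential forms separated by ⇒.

S⇒D⇒Sp⇒Dp⇒Spp⇒Scpp⇒Kccpp⇒pKDccpp⇒ppKDDccpp⇒pppKDDDccpp⇒pppppDDDccpp⇒ppppppDDccpp⇒ppppppSpDccpp⇒ppppppcpDccpp⇒ppppppcppccpp

S ⇒ D   [S → D]
D ⇒ Sp   [D → S p]
Sp ⇒ Dp   [S → D]
Dp ⇒ Spp   [D → S p]
Spp ⇒ Scpp   [S → S c]
Scpp ⇒ Kccpp   [S → K c]
Kccpp ⇒ pKDccpp   [K → p K D]
pKDccpp ⇒ ppKDDccpp   [K → p K D]
ppKDDccpp ⇒ pppKDDDccpp   [K → p K D]
pppKDDDccpp ⇒ pppppDDDccpp   [K → p p]
pppppDDDccpp ⇒ ppppppDDccpp   [D → p]
ppppppDDccpp ⇒ ppppppSpDccpp   [D → S p]
ppppppSpDccpp ⇒ ppppppcpDccpp   [S → c]
ppppppcpDccpp ⇒ ppppppcppccpp   [D → p]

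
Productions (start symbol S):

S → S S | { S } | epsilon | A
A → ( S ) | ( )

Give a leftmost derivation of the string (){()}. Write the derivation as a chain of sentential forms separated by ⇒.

S⇒SS⇒AS⇒()S⇒()SS⇒()SSS⇒(){S}SS⇒(){SS}SS⇒(){AS}SS⇒(){()S}SS⇒(){()}SS⇒(){()}S⇒(){()}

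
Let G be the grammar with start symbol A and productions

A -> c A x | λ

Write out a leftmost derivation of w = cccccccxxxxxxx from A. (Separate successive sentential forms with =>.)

A => cAx => ccAxx => cccAxxx => ccccAxxxx => cccccAxxxxx => ccccccAxxxxxx => cccccccAxxxxxxx => cccccccxxxxxxx

A => cAx   [A -> c A x]
cAx => ccAxx   [A -> c A x]
ccAxx => cccAxxx   [A -> c A x]
cccAxxx => ccccAxxxx   [A -> c A x]
ccccAxxxx => cccccAxxxxx   [A -> c A x]
cccccAxxxxx => ccccccAxxxxxx   [A -> c A x]
ccccccAxxxxxx => cccccccAxxxxxxx   [A -> c A x]
cccccccAxxxxxxx => cccccccxxxxxxx   [A -> λ]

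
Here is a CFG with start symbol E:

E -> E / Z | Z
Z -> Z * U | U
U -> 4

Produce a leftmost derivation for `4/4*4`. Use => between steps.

E=>E/Z=>Z/Z=>U/Z=>4/Z=>4/Z*U=>4/U*U=>4/4*U=>4/4*4

E => E/Z   [E -> E / Z]
E/Z => Z/Z   [E -> Z]
Z/Z => U/Z   [Z -> U]
U/Z => 4/Z   [U -> 4]
4/Z => 4/Z*U   [Z -> Z * U]
4/Z*U => 4/U*U   [Z -> U]
4/U*U => 4/4*U   [U -> 4]
4/4*U => 4/4*4   [U -> 4]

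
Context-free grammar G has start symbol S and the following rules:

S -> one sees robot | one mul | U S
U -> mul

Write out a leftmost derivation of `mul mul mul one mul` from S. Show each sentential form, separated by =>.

S => U S => mul S => mul U S => mul mul S => mul mul U S => mul mul mul S => mul mul mul one mul

S => U S   [S -> U S]
U S => mul S   [U -> mul]
mul S => mul U S   [S -> U S]
mul U S => mul mul S   [U -> mul]
mul mul S => mul mul U S   [S -> U S]
mul mul U S => mul mul mul S   [U -> mul]
mul mul mul S => mul mul mul one mul   [S -> one mul]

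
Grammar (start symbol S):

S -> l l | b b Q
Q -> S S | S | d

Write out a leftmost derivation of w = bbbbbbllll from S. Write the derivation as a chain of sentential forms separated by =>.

S => bbQ   [S -> b b Q]
bbQ => bbSS   [Q -> S S]
bbSS => bbbbQS   [S -> b b Q]
bbbbQS => bbbbSS   [Q -> S]
bbbbSS => bbbbbbQS   [S -> b b Q]
bbbbbbQS => bbbbbbSS   [Q -> S]
bbbbbbSS => bbbbbbllS   [S -> l l]
bbbbbbllS => bbbbbbllll   [S -> l l]

S => bbQ => bbSS => bbbbQS => bbbbSS => bbbbbbQS => bbbbbbSS => bbbbbbllS => bbbbbbllll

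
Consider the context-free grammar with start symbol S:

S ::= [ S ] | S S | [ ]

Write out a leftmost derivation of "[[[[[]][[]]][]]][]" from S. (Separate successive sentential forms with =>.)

S=>SS=>[S]S=>[[S]]S=>[[SS]]S=>[[[S]S]]S=>[[[SS]S]]S=>[[[[S]S]S]]S=>[[[[[]]S]S]]S=>[[[[[]][S]]S]]S=>[[[[[]][[]]]S]]S=>[[[[[]][[]]][]]]S=>[[[[[]][[]]][]]][]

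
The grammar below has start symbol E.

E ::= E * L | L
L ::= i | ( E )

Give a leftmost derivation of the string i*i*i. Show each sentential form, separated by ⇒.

E ⇒ E*L ⇒ E*L*L ⇒ L*L*L ⇒ i*L*L ⇒ i*i*L ⇒ i*i*i

E ⇒ E*L   [E ::= E * L]
E*L ⇒ E*L*L   [E ::= E * L]
E*L*L ⇒ L*L*L   [E ::= L]
L*L*L ⇒ i*L*L   [L ::= i]
i*L*L ⇒ i*i*L   [L ::= i]
i*i*L ⇒ i*i*i   [L ::= i]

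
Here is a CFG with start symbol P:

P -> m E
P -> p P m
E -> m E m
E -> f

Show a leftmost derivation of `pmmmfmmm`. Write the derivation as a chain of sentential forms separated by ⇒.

P ⇒ pPm ⇒ pmEm ⇒ pmmEmm ⇒ pmmmEmmm ⇒ pmmmfmmm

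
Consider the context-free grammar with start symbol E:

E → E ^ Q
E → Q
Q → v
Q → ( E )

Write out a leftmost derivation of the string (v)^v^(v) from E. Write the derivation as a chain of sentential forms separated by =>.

E => E^Q => E^Q^Q => Q^Q^Q => (E)^Q^Q => (Q)^Q^Q => (v)^Q^Q => (v)^v^Q => (v)^v^(E) => (v)^v^(Q) => (v)^v^(v)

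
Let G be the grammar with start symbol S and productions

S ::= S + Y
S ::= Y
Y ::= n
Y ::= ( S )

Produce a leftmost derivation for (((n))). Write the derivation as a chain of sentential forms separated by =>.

S=>Y=>(S)=>(Y)=>((S))=>((Y))=>(((S)))=>(((Y)))=>(((n)))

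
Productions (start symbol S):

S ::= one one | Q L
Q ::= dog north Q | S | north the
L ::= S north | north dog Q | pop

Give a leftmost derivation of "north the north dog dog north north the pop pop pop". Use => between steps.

S => Q L   [S ::= Q L]
Q L => S L   [Q ::= S]
S L => Q L L   [S ::= Q L]
Q L L => S L L   [Q ::= S]
S L L => Q L L L   [S ::= Q L]
Q L L L => S L L L   [Q ::= S]
S L L L => Q L L L L   [S ::= Q L]
Q L L L L => north the L L L L   [Q ::= north the]
north the L L L L => north the north dog Q L L L   [L ::= north dog Q]
north the north dog Q L L L => north the north dog dog north Q L L L   [Q ::= dog north Q]
north the north dog dog north Q L L L => north the north dog dog north north the L L L   [Q ::= north the]
north the north dog dog north north the L L L => north the north dog dog north north the pop L L   [L ::= pop]
north the north dog dog north north the pop L L => north the north dog dog north north the pop pop L   [L ::= pop]
north the north dog dog north north the pop pop L => north the north dog dog north north the pop pop pop   [L ::= pop]

S => Q L => S L => Q L L => S L L => Q L L L => S L L L => Q L L L L => north the L L L L => north the north dog Q L L L => north the north dog dog north Q L L L => north the north dog dog north north the L L L => north the north dog dog north north the pop L L => north the north dog dog north north the pop pop L => north the north dog dog north north the pop pop pop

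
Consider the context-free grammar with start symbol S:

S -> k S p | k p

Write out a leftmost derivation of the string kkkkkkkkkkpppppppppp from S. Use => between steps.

S=>kSp=>kkSpp=>kkkSppp=>kkkkSpppp=>kkkkkSppppp=>kkkkkkSpppppp=>kkkkkkkSppppppp=>kkkkkkkkSpppppppp=>kkkkkkkkkSppppppppp=>kkkkkkkkkkpppppppppp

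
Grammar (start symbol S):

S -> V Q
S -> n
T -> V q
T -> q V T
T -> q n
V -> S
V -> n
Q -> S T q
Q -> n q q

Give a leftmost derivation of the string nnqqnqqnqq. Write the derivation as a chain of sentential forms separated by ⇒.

S ⇒ VQ   [S -> V Q]
VQ ⇒ SQ   [V -> S]
SQ ⇒ VQQ   [S -> V Q]
VQQ ⇒ SQQ   [V -> S]
SQQ ⇒ VQQQ   [S -> V Q]
VQQQ ⇒ SQQQ   [V -> S]
SQQQ ⇒ nQQQ   [S -> n]
nQQQ ⇒ nnqqQQ   [Q -> n q q]
nnqqQQ ⇒ nnqqnqqQ   [Q -> n q q]
nnqqnqqQ ⇒ nnqqnqqnqq   [Q -> n q q]

S ⇒ VQ ⇒ SQ ⇒ VQQ ⇒ SQQ ⇒ VQQQ ⇒ SQQQ ⇒ nQQQ ⇒ nnqqQQ ⇒ nnqqnqqQ ⇒ nnqqnqqnqq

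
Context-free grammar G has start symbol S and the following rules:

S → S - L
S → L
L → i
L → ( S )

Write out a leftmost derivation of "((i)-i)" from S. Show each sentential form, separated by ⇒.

S ⇒ L   [S → L]
L ⇒ (S)   [L → ( S )]
(S) ⇒ (S-L)   [S → S - L]
(S-L) ⇒ (L-L)   [S → L]
(L-L) ⇒ ((S)-L)   [L → ( S )]
((S)-L) ⇒ ((L)-L)   [S → L]
((L)-L) ⇒ ((i)-L)   [L → i]
((i)-L) ⇒ ((i)-i)   [L → i]

S ⇒ L ⇒ (S) ⇒ (S-L) ⇒ (L-L) ⇒ ((S)-L) ⇒ ((L)-L) ⇒ ((i)-L) ⇒ ((i)-i)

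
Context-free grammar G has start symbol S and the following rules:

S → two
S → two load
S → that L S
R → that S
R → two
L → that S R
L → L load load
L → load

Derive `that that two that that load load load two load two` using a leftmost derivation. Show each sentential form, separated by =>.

S => that L S => that that S R S => that that two R S => that that two that S S => that that two that that L S S => that that two that that L load load S S => that that two that that load load load S S => that that two that that load load load two load S => that that two that that load load load two load two

S => that L S   [S → that L S]
that L S => that that S R S   [L → that S R]
that that S R S => that that two R S   [S → two]
that that two R S => that that two that S S   [R → that S]
that that two that S S => that that two that that L S S   [S → that L S]
that that two that that L S S => that that two that that L load load S S   [L → L load load]
that that two that that L load load S S => that that two that that load load load S S   [L → load]
that that two that that load load load S S => that that two that that load load load two load S   [S → two load]
that that two that that load load load two load S => that that two that that load load load two load two   [S → two]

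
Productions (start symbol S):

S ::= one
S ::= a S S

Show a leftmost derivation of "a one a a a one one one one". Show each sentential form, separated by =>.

S => a S S => a one S => a one a S S => a one a a S S S => a one a a a S S S S => a one a a a one S S S => a one a a a one one S S => a one a a a one one one S => a one a a a one one one one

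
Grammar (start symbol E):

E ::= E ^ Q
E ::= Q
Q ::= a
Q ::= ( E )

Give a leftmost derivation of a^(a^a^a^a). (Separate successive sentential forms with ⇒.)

E ⇒ E^Q ⇒ Q^Q ⇒ a^Q ⇒ a^(E) ⇒ a^(E^Q) ⇒ a^(E^Q^Q) ⇒ a^(E^Q^Q^Q) ⇒ a^(Q^Q^Q^Q) ⇒ a^(a^Q^Q^Q) ⇒ a^(a^a^Q^Q) ⇒ a^(a^a^a^Q) ⇒ a^(a^a^a^a)

E ⇒ E^Q   [E ::= E ^ Q]
E^Q ⇒ Q^Q   [E ::= Q]
Q^Q ⇒ a^Q   [Q ::= a]
a^Q ⇒ a^(E)   [Q ::= ( E )]
a^(E) ⇒ a^(E^Q)   [E ::= E ^ Q]
a^(E^Q) ⇒ a^(E^Q^Q)   [E ::= E ^ Q]
a^(E^Q^Q) ⇒ a^(E^Q^Q^Q)   [E ::= E ^ Q]
a^(E^Q^Q^Q) ⇒ a^(Q^Q^Q^Q)   [E ::= Q]
a^(Q^Q^Q^Q) ⇒ a^(a^Q^Q^Q)   [Q ::= a]
a^(a^Q^Q^Q) ⇒ a^(a^a^Q^Q)   [Q ::= a]
a^(a^a^Q^Q) ⇒ a^(a^a^a^Q)   [Q ::= a]
a^(a^a^a^Q) ⇒ a^(a^a^a^a)   [Q ::= a]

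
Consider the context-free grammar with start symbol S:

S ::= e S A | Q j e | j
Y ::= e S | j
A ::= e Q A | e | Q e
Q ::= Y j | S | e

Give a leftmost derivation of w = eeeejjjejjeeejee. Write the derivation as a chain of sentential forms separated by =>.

S=>eSA=>eQjeA=>eSjeA=>eeSAjeA=>eeeSAAjeA=>eeeQjeAAjeA=>eeeYjjeAAjeA=>eeeeSjjeAAjeA=>eeeeQjejjeAAjeA=>eeeeYjjejjeAAjeA=>eeeejjjejjeAAjeA=>eeeejjjejjeeAjeA=>eeeejjjejjeeejeA=>eeeejjjejjeeejee

S => eSA   [S ::= e S A]
eSA => eQjeA   [S ::= Q j e]
eQjeA => eSjeA   [Q ::= S]
eSjeA => eeSAjeA   [S ::= e S A]
eeSAjeA => eeeSAAjeA   [S ::= e S A]
eeeSAAjeA => eeeQjeAAjeA   [S ::= Q j e]
eeeQjeAAjeA => eeeYjjeAAjeA   [Q ::= Y j]
eeeYjjeAAjeA => eeeeSjjeAAjeA   [Y ::= e S]
eeeeSjjeAAjeA => eeeeQjejjeAAjeA   [S ::= Q j e]
eeeeQjejjeAAjeA => eeeeYjjejjeAAjeA   [Q ::= Y j]
eeeeYjjejjeAAjeA => eeeejjjejjeAAjeA   [Y ::= j]
eeeejjjejjeAAjeA => eeeejjjejjeeAjeA   [A ::= e]
eeeejjjejjeeAjeA => eeeejjjejjeeejeA   [A ::= e]
eeeejjjejjeeejeA => eeeejjjejjeeejee   [A ::= e]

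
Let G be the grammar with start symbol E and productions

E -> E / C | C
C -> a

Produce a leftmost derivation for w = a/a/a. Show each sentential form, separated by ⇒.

E ⇒ E/C   [E -> E / C]
E/C ⇒ E/C/C   [E -> E / C]
E/C/C ⇒ C/C/C   [E -> C]
C/C/C ⇒ a/C/C   [C -> a]
a/C/C ⇒ a/a/C   [C -> a]
a/a/C ⇒ a/a/a   [C -> a]

E ⇒ E/C ⇒ E/C/C ⇒ C/C/C ⇒ a/C/C ⇒ a/a/C ⇒ a/a/a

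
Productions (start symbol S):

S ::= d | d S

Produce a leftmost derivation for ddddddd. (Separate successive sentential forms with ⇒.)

S ⇒ dS   [S ::= d S]
dS ⇒ ddS   [S ::= d S]
ddS ⇒ dddS   [S ::= d S]
dddS ⇒ ddddS   [S ::= d S]
ddddS ⇒ dddddS   [S ::= d S]
dddddS ⇒ ddddddS   [S ::= d S]
ddddddS ⇒ ddddddd   [S ::= d]

S ⇒ dS ⇒ ddS ⇒ dddS ⇒ ddddS ⇒ dddddS ⇒ ddddddS ⇒ ddddddd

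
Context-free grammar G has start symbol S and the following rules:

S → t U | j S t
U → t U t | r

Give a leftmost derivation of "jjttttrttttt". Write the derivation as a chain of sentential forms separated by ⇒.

S ⇒ jSt ⇒ jjStt ⇒ jjtUtt ⇒ jjttUttt ⇒ jjtttUtttt ⇒ jjttttUttttt ⇒ jjttttrttttt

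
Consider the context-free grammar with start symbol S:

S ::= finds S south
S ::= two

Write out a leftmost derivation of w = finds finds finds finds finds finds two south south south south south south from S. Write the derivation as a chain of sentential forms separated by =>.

S => finds S south   [S ::= finds S south]
finds S south => finds finds S south south   [S ::= finds S south]
finds finds S south south => finds finds finds S south south south   [S ::= finds S south]
finds finds finds S south south south => finds finds finds finds S south south south south   [S ::= finds S south]
finds finds finds finds S south south south south => finds finds finds finds finds S south south south south south   [S ::= finds S south]
finds finds finds finds finds S south south south south south => finds finds finds finds finds finds S south south south south south south   [S ::= finds S south]
finds finds finds finds finds finds S south south south south south south => finds finds finds finds finds finds two south south south south south south   [S ::= two]

S => finds S south => finds finds S south south => finds finds finds S south south south => finds finds finds finds S south south south south => finds finds finds finds finds S south south south south south => finds finds finds finds finds finds S south south south south south south => finds finds finds finds finds finds two south south south south south south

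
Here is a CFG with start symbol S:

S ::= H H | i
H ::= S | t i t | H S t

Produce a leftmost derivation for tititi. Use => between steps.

S=>HH=>HStH=>titStH=>tititH=>tititS=>tititi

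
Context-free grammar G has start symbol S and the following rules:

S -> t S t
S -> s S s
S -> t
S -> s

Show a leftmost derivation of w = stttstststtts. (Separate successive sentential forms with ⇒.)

S ⇒ sSs   [S -> s S s]
sSs ⇒ stSts   [S -> t S t]
stSts ⇒ sttStts   [S -> t S t]
sttStts ⇒ stttSttts   [S -> t S t]
stttSttts ⇒ stttsSsttts   [S -> s S s]
stttsSsttts ⇒ stttstStsttts   [S -> t S t]
stttstStsttts ⇒ stttstststtts   [S -> s]

S ⇒ sSs ⇒ stSts ⇒ sttStts ⇒ stttSttts ⇒ stttsSsttts ⇒ stttstStsttts ⇒ stttstststtts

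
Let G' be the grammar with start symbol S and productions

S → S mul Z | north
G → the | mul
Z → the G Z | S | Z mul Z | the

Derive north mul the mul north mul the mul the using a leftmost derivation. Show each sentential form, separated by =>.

S => S mul Z => north mul Z => north mul the G Z => north mul the mul Z => north mul the mul Z mul Z => north mul the mul S mul Z => north mul the mul S mul Z mul Z => north mul the mul north mul Z mul Z => north mul the mul north mul the mul Z => north mul the mul north mul the mul the

S => S mul Z   [S → S mul Z]
S mul Z => north mul Z   [S → north]
north mul Z => north mul the G Z   [Z → the G Z]
north mul the G Z => north mul the mul Z   [G → mul]
north mul the mul Z => north mul the mul Z mul Z   [Z → Z mul Z]
north mul the mul Z mul Z => north mul the mul S mul Z   [Z → S]
north mul the mul S mul Z => north mul the mul S mul Z mul Z   [S → S mul Z]
north mul the mul S mul Z mul Z => north mul the mul north mul Z mul Z   [S → north]
north mul the mul north mul Z mul Z => north mul the mul north mul the mul Z   [Z → the]
north mul the mul north mul the mul Z => north mul the mul north mul the mul the   [Z → the]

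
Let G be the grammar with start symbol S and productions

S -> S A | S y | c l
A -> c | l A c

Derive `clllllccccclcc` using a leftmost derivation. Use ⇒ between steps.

S ⇒ SA   [S -> S A]
SA ⇒ SAA   [S -> S A]
SAA ⇒ clAA   [S -> c l]
clAA ⇒ cllAcA   [A -> l A c]
cllAcA ⇒ clllAccA   [A -> l A c]
clllAccA ⇒ cllllAcccA   [A -> l A c]
cllllAcccA ⇒ clllllAccccA   [A -> l A c]
clllllAccccA ⇒ clllllcccccA   [A -> c]
clllllcccccA ⇒ clllllccccclAc   [A -> l A c]
clllllccccclAc ⇒ clllllccccclcc   [A -> c]

S ⇒ SA ⇒ SAA ⇒ clAA ⇒ cllAcA ⇒ clllAccA ⇒ cllllAcccA ⇒ clllllAccccA ⇒ clllllcccccA ⇒ clllllccccclAc ⇒ clllllccccclcc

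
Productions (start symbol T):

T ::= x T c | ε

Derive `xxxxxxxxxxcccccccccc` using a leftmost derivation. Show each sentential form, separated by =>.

T => xTc => xxTcc => xxxTccc => xxxxTcccc => xxxxxTccccc => xxxxxxTcccccc => xxxxxxxTccccccc => xxxxxxxxTcccccccc => xxxxxxxxxTccccccccc => xxxxxxxxxxTcccccccccc => xxxxxxxxxxcccccccccc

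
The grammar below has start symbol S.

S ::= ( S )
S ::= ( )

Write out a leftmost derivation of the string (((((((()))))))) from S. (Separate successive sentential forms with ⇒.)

S⇒(S)⇒((S))⇒(((S)))⇒((((S))))⇒(((((S)))))⇒((((((S))))))⇒(((((((S)))))))⇒(((((((())))))))

S ⇒ (S)   [S ::= ( S )]
(S) ⇒ ((S))   [S ::= ( S )]
((S)) ⇒ (((S)))   [S ::= ( S )]
(((S))) ⇒ ((((S))))   [S ::= ( S )]
((((S)))) ⇒ (((((S)))))   [S ::= ( S )]
(((((S))))) ⇒ ((((((S))))))   [S ::= ( S )]
((((((S)))))) ⇒ (((((((S)))))))   [S ::= ( S )]
(((((((S))))))) ⇒ (((((((())))))))   [S ::= ( )]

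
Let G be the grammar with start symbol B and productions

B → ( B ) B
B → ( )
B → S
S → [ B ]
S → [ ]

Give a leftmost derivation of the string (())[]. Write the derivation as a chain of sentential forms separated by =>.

B=>(B)B=>(())B=>(())S=>(())[]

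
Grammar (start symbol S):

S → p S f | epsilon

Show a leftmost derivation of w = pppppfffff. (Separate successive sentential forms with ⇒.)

S ⇒ pSf   [S → p S f]
pSf ⇒ ppSff   [S → p S f]
ppSff ⇒ pppSfff   [S → p S f]
pppSfff ⇒ ppppSffff   [S → p S f]
ppppSffff ⇒ pppppSfffff   [S → p S f]
pppppSfffff ⇒ pppppfffff   [S → epsilon]

S ⇒ pSf ⇒ ppSff ⇒ pppSfff ⇒ ppppSffff ⇒ pppppSfffff ⇒ pppppfffff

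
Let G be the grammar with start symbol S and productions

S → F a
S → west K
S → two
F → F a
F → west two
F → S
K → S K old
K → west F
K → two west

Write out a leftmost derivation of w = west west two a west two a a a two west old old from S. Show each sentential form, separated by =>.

S => west K => west S K old => west F a K old => west west two a K old => west west two a S K old old => west west two a F a K old old => west west two a F a a K old old => west west two a F a a a K old old => west west two a west two a a a K old old => west west two a west two a a a two west old old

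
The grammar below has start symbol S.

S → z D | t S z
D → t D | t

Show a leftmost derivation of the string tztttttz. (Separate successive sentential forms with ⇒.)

S ⇒ tSz ⇒ tzDz ⇒ tztDz ⇒ tzttDz ⇒ tztttDz ⇒ tzttttDz ⇒ tztttttz

S ⇒ tSz   [S → t S z]
tSz ⇒ tzDz   [S → z D]
tzDz ⇒ tztDz   [D → t D]
tztDz ⇒ tzttDz   [D → t D]
tzttDz ⇒ tztttDz   [D → t D]
tztttDz ⇒ tzttttDz   [D → t D]
tzttttDz ⇒ tztttttz   [D → t]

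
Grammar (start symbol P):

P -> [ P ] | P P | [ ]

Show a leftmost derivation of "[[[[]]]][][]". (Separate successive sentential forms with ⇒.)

P ⇒ PP ⇒ PPP ⇒ [P]PP ⇒ [[P]]PP ⇒ [[[P]]]PP ⇒ [[[[]]]]PP ⇒ [[[[]]]][]P ⇒ [[[[]]]][][]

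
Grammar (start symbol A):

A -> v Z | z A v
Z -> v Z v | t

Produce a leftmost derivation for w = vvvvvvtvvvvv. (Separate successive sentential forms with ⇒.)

A⇒vZ⇒vvZv⇒vvvZvv⇒vvvvZvvv⇒vvvvvZvvvv⇒vvvvvvZvvvvv⇒vvvvvvtvvvvv

A ⇒ vZ   [A -> v Z]
vZ ⇒ vvZv   [Z -> v Z v]
vvZv ⇒ vvvZvv   [Z -> v Z v]
vvvZvv ⇒ vvvvZvvv   [Z -> v Z v]
vvvvZvvv ⇒ vvvvvZvvvv   [Z -> v Z v]
vvvvvZvvvv ⇒ vvvvvvZvvvvv   [Z -> v Z v]
vvvvvvZvvvvv ⇒ vvvvvvtvvvvv   [Z -> t]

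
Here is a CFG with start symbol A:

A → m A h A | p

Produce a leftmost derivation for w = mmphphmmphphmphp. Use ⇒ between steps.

A ⇒ mAhA ⇒ mmAhAhA ⇒ mmphAhA ⇒ mmphphA ⇒ mmphphmAhA ⇒ mmphphmmAhAhA ⇒ mmphphmmphAhA ⇒ mmphphmmphphA ⇒ mmphphmmphphmAhA ⇒ mmphphmmphphmphA ⇒ mmphphmmphphmphp

A ⇒ mAhA   [A → m A h A]
mAhA ⇒ mmAhAhA   [A → m A h A]
mmAhAhA ⇒ mmphAhA   [A → p]
mmphAhA ⇒ mmphphA   [A → p]
mmphphA ⇒ mmphphmAhA   [A → m A h A]
mmphphmAhA ⇒ mmphphmmAhAhA   [A → m A h A]
mmphphmmAhAhA ⇒ mmphphmmphAhA   [A → p]
mmphphmmphAhA ⇒ mmphphmmphphA   [A → p]
mmphphmmphphA ⇒ mmphphmmphphmAhA   [A → m A h A]
mmphphmmphphmAhA ⇒ mmphphmmphphmphA   [A → p]
mmphphmmphphmphA ⇒ mmphphmmphphmphp   [A → p]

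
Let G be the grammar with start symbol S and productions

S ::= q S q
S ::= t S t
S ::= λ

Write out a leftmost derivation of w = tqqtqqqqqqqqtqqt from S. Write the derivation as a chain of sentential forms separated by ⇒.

S ⇒ tSt   [S ::= t S t]
tSt ⇒ tqSqt   [S ::= q S q]
tqSqt ⇒ tqqSqqt   [S ::= q S q]
tqqSqqt ⇒ tqqtStqqt   [S ::= t S t]
tqqtStqqt ⇒ tqqtqSqtqqt   [S ::= q S q]
tqqtqSqtqqt ⇒ tqqtqqSqqtqqt   [S ::= q S q]
tqqtqqSqqtqqt ⇒ tqqtqqqSqqqtqqt   [S ::= q S q]
tqqtqqqSqqqtqqt ⇒ tqqtqqqqSqqqqtqqt   [S ::= q S q]
tqqtqqqqSqqqqtqqt ⇒ tqqtqqqqqqqqtqqt   [S ::= λ]

S ⇒ tSt ⇒ tqSqt ⇒ tqqSqqt ⇒ tqqtStqqt ⇒ tqqtqSqtqqt ⇒ tqqtqqSqqtqqt ⇒ tqqtqqqSqqqtqqt ⇒ tqqtqqqqSqqqqtqqt ⇒ tqqtqqqqqqqqtqqt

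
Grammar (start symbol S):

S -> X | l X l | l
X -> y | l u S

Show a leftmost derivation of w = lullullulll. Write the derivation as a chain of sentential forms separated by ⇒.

S ⇒ X ⇒ luS ⇒ lulXl ⇒ lulluSl ⇒ lullulXll ⇒ lullulluSll ⇒ lullullulll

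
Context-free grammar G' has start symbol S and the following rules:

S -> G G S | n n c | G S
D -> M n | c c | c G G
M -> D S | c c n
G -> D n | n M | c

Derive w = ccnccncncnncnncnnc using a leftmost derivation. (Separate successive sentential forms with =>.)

S=>GGS=>DnGS=>MnnGS=>DSnnGS=>cGGSnnGS=>cDnGSnnGS=>ccGGnGSnnGS=>ccnMGnGSnnGS=>ccnccnGnGSnnGS=>ccnccncnGSnnGS=>ccnccncncSnnGS=>ccnccncncnncnnGS=>ccnccncncnncnncS=>ccnccncncnncnncnnc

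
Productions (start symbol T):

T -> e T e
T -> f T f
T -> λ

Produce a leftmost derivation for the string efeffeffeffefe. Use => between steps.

T => eTe   [T -> e T e]
eTe => efTfe   [T -> f T f]
efTfe => efeTefe   [T -> e T e]
efeTefe => efefTfefe   [T -> f T f]
efefTfefe => efeffTffefe   [T -> f T f]
efeffTffefe => efeffeTeffefe   [T -> e T e]
efeffeTeffefe => efeffefTfeffefe   [T -> f T f]
efeffefTfeffefe => efeffeffeffefe   [T -> λ]

T => eTe => efTfe => efeTefe => efefTfefe => efeffTffefe => efeffeTeffefe => efeffefTfeffefe => efeffeffeffefe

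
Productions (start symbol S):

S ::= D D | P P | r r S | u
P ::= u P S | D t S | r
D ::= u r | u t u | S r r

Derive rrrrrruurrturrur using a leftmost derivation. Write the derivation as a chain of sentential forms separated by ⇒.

S ⇒ rrS ⇒ rrrrS ⇒ rrrrrrS ⇒ rrrrrrPP ⇒ rrrrrruPSP ⇒ rrrrrruDtSSP ⇒ rrrrrruSrrtSSP ⇒ rrrrrruurrtSSP ⇒ rrrrrruurrtuSP ⇒ rrrrrruurrturrSP ⇒ rrrrrruurrturruP ⇒ rrrrrruurrturrur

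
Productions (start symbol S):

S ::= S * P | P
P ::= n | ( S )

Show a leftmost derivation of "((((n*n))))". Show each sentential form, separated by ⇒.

S⇒P⇒(S)⇒(P)⇒((S))⇒((P))⇒(((S)))⇒(((P)))⇒((((S))))⇒((((S*P))))⇒((((P*P))))⇒((((n*P))))⇒((((n*n))))

S ⇒ P   [S ::= P]
P ⇒ (S)   [P ::= ( S )]
(S) ⇒ (P)   [S ::= P]
(P) ⇒ ((S))   [P ::= ( S )]
((S)) ⇒ ((P))   [S ::= P]
((P)) ⇒ (((S)))   [P ::= ( S )]
(((S))) ⇒ (((P)))   [S ::= P]
(((P))) ⇒ ((((S))))   [P ::= ( S )]
((((S)))) ⇒ ((((S*P))))   [S ::= S * P]
((((S*P)))) ⇒ ((((P*P))))   [S ::= P]
((((P*P)))) ⇒ ((((n*P))))   [P ::= n]
((((n*P)))) ⇒ ((((n*n))))   [P ::= n]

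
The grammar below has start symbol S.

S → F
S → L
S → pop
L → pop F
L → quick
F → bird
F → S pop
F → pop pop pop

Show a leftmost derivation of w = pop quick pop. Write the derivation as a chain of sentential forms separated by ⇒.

S ⇒ L ⇒ pop F ⇒ pop S pop ⇒ pop L pop ⇒ pop quick pop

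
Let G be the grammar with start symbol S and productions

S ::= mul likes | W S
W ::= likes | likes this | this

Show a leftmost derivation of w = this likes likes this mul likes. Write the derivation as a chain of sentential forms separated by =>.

S => W S => this S => this W S => this likes S => this likes W S => this likes likes this S => this likes likes this mul likes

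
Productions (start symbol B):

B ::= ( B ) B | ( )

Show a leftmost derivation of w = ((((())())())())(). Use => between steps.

B => (B)B => ((B)B)B => (((B)B)B)B => ((((B)B)B)B)B => ((((())B)B)B)B => ((((())())B)B)B => ((((())())())B)B => ((((())())())())B => ((((())())())())()

B => (B)B   [B ::= ( B ) B]
(B)B => ((B)B)B   [B ::= ( B ) B]
((B)B)B => (((B)B)B)B   [B ::= ( B ) B]
(((B)B)B)B => ((((B)B)B)B)B   [B ::= ( B ) B]
((((B)B)B)B)B => ((((())B)B)B)B   [B ::= ( )]
((((())B)B)B)B => ((((())())B)B)B   [B ::= ( )]
((((())())B)B)B => ((((())())())B)B   [B ::= ( )]
((((())())())B)B => ((((())())())())B   [B ::= ( )]
((((())())())())B => ((((())())())())()   [B ::= ( )]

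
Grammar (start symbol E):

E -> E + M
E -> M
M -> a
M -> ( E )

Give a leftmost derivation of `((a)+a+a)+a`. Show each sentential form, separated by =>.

E => E+M   [E -> E + M]
E+M => M+M   [E -> M]
M+M => (E)+M   [M -> ( E )]
(E)+M => (E+M)+M   [E -> E + M]
(E+M)+M => (E+M+M)+M   [E -> E + M]
(E+M+M)+M => (M+M+M)+M   [E -> M]
(M+M+M)+M => ((E)+M+M)+M   [M -> ( E )]
((E)+M+M)+M => ((M)+M+M)+M   [E -> M]
((M)+M+M)+M => ((a)+M+M)+M   [M -> a]
((a)+M+M)+M => ((a)+a+M)+M   [M -> a]
((a)+a+M)+M => ((a)+a+a)+M   [M -> a]
((a)+a+a)+M => ((a)+a+a)+a   [M -> a]

E => E+M => M+M => (E)+M => (E+M)+M => (E+M+M)+M => (M+M+M)+M => ((E)+M+M)+M => ((M)+M+M)+M => ((a)+M+M)+M => ((a)+a+M)+M => ((a)+a+a)+M => ((a)+a+a)+a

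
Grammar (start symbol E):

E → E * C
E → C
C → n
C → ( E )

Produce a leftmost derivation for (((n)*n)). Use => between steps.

E => C => (E) => (C) => ((E)) => ((E*C)) => ((C*C)) => (((E)*C)) => (((C)*C)) => (((n)*C)) => (((n)*n))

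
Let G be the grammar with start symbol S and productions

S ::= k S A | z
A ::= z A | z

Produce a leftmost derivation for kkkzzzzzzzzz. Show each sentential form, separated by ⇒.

S ⇒ kSA ⇒ kkSAA ⇒ kkkSAAA ⇒ kkkzAAA ⇒ kkkzzAAA ⇒ kkkzzzAAA ⇒ kkkzzzzAAA ⇒ kkkzzzzzAA ⇒ kkkzzzzzzA ⇒ kkkzzzzzzzA ⇒ kkkzzzzzzzzA ⇒ kkkzzzzzzzzz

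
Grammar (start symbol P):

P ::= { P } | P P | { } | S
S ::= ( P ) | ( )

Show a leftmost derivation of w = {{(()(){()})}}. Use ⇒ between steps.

P ⇒ {P} ⇒ {{P}} ⇒ {{S}} ⇒ {{(P)}} ⇒ {{(PP)}} ⇒ {{(SP)}} ⇒ {{(()P)}} ⇒ {{(()PP)}} ⇒ {{(()SP)}} ⇒ {{(()()P)}} ⇒ {{(()(){P})}} ⇒ {{(()(){S})}} ⇒ {{(()(){()})}}

P ⇒ {P}   [P ::= { P }]
{P} ⇒ {{P}}   [P ::= { P }]
{{P}} ⇒ {{S}}   [P ::= S]
{{S}} ⇒ {{(P)}}   [S ::= ( P )]
{{(P)}} ⇒ {{(PP)}}   [P ::= P P]
{{(PP)}} ⇒ {{(SP)}}   [P ::= S]
{{(SP)}} ⇒ {{(()P)}}   [S ::= ( )]
{{(()P)}} ⇒ {{(()PP)}}   [P ::= P P]
{{(()PP)}} ⇒ {{(()SP)}}   [P ::= S]
{{(()SP)}} ⇒ {{(()()P)}}   [S ::= ( )]
{{(()()P)}} ⇒ {{(()(){P})}}   [P ::= { P }]
{{(()(){P})}} ⇒ {{(()(){S})}}   [P ::= S]
{{(()(){S})}} ⇒ {{(()(){()})}}   [S ::= ( )]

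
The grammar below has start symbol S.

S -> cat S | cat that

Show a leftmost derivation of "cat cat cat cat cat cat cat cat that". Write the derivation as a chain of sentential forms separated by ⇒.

S ⇒ cat S   [S -> cat S]
cat S ⇒ cat cat S   [S -> cat S]
cat cat S ⇒ cat cat cat S   [S -> cat S]
cat cat cat S ⇒ cat cat cat cat S   [S -> cat S]
cat cat cat cat S ⇒ cat cat cat cat cat S   [S -> cat S]
cat cat cat cat cat S ⇒ cat cat cat cat cat cat S   [S -> cat S]
cat cat cat cat cat cat S ⇒ cat cat cat cat cat cat cat S   [S -> cat S]
cat cat cat cat cat cat cat S ⇒ cat cat cat cat cat cat cat cat that   [S -> cat that]

S ⇒ cat S ⇒ cat cat S ⇒ cat cat cat S ⇒ cat cat cat cat S ⇒ cat cat cat cat cat S ⇒ cat cat cat cat cat cat S ⇒ cat cat cat cat cat cat cat S ⇒ cat cat cat cat cat cat cat cat that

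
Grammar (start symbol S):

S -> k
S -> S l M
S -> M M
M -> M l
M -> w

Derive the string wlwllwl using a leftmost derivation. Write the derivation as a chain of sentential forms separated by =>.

S=>SlM=>MMlM=>MlMlM=>wlMlM=>wlMllM=>wlwllM=>wlwllMl=>wlwllwl

S => SlM   [S -> S l M]
SlM => MMlM   [S -> M M]
MMlM => MlMlM   [M -> M l]
MlMlM => wlMlM   [M -> w]
wlMlM => wlMllM   [M -> M l]
wlMllM => wlwllM   [M -> w]
wlwllM => wlwllMl   [M -> M l]
wlwllMl => wlwllwl   [M -> w]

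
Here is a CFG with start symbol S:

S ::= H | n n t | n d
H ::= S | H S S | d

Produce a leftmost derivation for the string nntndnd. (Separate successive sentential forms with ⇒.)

S ⇒ H ⇒ HSS ⇒ SSS ⇒ nntSS ⇒ nntndS ⇒ nntndnd

S ⇒ H   [S ::= H]
H ⇒ HSS   [H ::= H S S]
HSS ⇒ SSS   [H ::= S]
SSS ⇒ nntSS   [S ::= n n t]
nntSS ⇒ nntndS   [S ::= n d]
nntndS ⇒ nntndnd   [S ::= n d]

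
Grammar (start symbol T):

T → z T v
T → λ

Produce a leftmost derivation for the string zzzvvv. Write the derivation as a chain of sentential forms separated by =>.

T => zTv => zzTvv => zzzTvvv => zzzvvv

T => zTv   [T → z T v]
zTv => zzTvv   [T → z T v]
zzTvv => zzzTvvv   [T → z T v]
zzzTvvv => zzzvvv   [T → λ]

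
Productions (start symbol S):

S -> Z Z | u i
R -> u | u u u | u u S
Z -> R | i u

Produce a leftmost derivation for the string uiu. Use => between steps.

S => ZZ   [S -> Z Z]
ZZ => RZ   [Z -> R]
RZ => uZ   [R -> u]
uZ => uiu   [Z -> i u]

S=>ZZ=>RZ=>uZ=>uiu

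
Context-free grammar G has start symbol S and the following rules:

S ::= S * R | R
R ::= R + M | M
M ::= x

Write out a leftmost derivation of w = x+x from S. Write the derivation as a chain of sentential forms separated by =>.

S=>R=>R+M=>M+M=>x+M=>x+x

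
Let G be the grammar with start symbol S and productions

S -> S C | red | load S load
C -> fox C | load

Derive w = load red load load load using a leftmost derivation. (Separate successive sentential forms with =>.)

S => S C => S C C => load S load C C => load red load C C => load red load load C => load red load load load

S => S C   [S -> S C]
S C => S C C   [S -> S C]
S C C => load S load C C   [S -> load S load]
load S load C C => load red load C C   [S -> red]
load red load C C => load red load load C   [C -> load]
load red load load C => load red load load load   [C -> load]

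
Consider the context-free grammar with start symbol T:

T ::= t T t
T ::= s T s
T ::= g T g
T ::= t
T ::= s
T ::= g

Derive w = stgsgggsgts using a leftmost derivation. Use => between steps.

T=>sTs=>stTts=>stgTgts=>stgsTsgts=>stgsgTgsgts=>stgsgggsgts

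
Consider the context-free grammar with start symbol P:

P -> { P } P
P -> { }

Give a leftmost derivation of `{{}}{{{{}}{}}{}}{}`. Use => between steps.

P => {P}P   [P -> { P } P]
{P}P => {{}}P   [P -> { }]
{{}}P => {{}}{P}P   [P -> { P } P]
{{}}{P}P => {{}}{{P}P}P   [P -> { P } P]
{{}}{{P}P}P => {{}}{{{P}P}P}P   [P -> { P } P]
{{}}{{{P}P}P}P => {{}}{{{{}}P}P}P   [P -> { }]
{{}}{{{{}}P}P}P => {{}}{{{{}}{}}P}P   [P -> { }]
{{}}{{{{}}{}}P}P => {{}}{{{{}}{}}{}}P   [P -> { }]
{{}}{{{{}}{}}{}}P => {{}}{{{{}}{}}{}}{}   [P -> { }]

P => {P}P => {{}}P => {{}}{P}P => {{}}{{P}P}P => {{}}{{{P}P}P}P => {{}}{{{{}}P}P}P => {{}}{{{{}}{}}P}P => {{}}{{{{}}{}}{}}P => {{}}{{{{}}{}}{}}{}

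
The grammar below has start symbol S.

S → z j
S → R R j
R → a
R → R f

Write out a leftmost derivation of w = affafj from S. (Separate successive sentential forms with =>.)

S => RRj   [S → R R j]
RRj => RfRj   [R → R f]
RfRj => RffRj   [R → R f]
RffRj => affRj   [R → a]
affRj => affRfj   [R → R f]
affRfj => affafj   [R → a]

S => RRj => RfRj => RffRj => affRj => affRfj => affafj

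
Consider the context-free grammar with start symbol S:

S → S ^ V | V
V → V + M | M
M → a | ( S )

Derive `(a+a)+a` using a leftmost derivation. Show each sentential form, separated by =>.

S => V => V+M => M+M => (S)+M => (V)+M => (V+M)+M => (M+M)+M => (a+M)+M => (a+a)+M => (a+a)+a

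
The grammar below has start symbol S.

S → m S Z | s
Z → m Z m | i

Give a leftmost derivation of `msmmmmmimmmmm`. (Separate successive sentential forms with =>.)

S=>mSZ=>msZ=>msmZm=>msmmZmm=>msmmmZmmm=>msmmmmZmmmm=>msmmmmmZmmmmm=>msmmmmmimmmmm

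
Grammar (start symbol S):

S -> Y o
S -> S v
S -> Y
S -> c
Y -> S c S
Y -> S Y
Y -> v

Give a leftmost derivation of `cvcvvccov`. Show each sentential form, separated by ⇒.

S ⇒ Sv ⇒ Yov ⇒ ScSov ⇒ SvcSov ⇒ YvcSov ⇒ SYvcSov ⇒ SvYvcSov ⇒ cvYvcSov ⇒ cvSYvcSov ⇒ cvcYvcSov ⇒ cvcvvcSov ⇒ cvcvvccov

S ⇒ Sv   [S -> S v]
Sv ⇒ Yov   [S -> Y o]
Yov ⇒ ScSov   [Y -> S c S]
ScSov ⇒ SvcSov   [S -> S v]
SvcSov ⇒ YvcSov   [S -> Y]
YvcSov ⇒ SYvcSov   [Y -> S Y]
SYvcSov ⇒ SvYvcSov   [S -> S v]
SvYvcSov ⇒ cvYvcSov   [S -> c]
cvYvcSov ⇒ cvSYvcSov   [Y -> S Y]
cvSYvcSov ⇒ cvcYvcSov   [S -> c]
cvcYvcSov ⇒ cvcvvcSov   [Y -> v]
cvcvvcSov ⇒ cvcvvccov   [S -> c]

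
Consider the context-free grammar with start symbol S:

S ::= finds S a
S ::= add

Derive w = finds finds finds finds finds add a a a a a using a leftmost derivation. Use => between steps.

S => finds S a => finds finds S a a => finds finds finds S a a a => finds finds finds finds S a a a a => finds finds finds finds finds S a a a a a => finds finds finds finds finds add a a a a a

S => finds S a   [S ::= finds S a]
finds S a => finds finds S a a   [S ::= finds S a]
finds finds S a a => finds finds finds S a a a   [S ::= finds S a]
finds finds finds S a a a => finds finds finds finds S a a a a   [S ::= finds S a]
finds finds finds finds S a a a a => finds finds finds finds finds S a a a a a   [S ::= finds S a]
finds finds finds finds finds S a a a a a => finds finds finds finds finds add a a a a a   [S ::= add]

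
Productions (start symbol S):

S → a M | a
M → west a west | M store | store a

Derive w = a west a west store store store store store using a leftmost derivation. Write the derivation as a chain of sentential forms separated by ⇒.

S ⇒ a M ⇒ a M store ⇒ a M store store ⇒ a M store store store ⇒ a M store store store store ⇒ a M store store store store store ⇒ a west a west store store store store store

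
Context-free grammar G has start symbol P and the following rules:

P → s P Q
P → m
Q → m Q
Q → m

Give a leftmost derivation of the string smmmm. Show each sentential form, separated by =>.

P => sPQ   [P → s P Q]
sPQ => smQ   [P → m]
smQ => smmQ   [Q → m Q]
smmQ => smmmQ   [Q → m Q]
smmmQ => smmmm   [Q → m]

P=>sPQ=>smQ=>smmQ=>smmmQ=>smmmm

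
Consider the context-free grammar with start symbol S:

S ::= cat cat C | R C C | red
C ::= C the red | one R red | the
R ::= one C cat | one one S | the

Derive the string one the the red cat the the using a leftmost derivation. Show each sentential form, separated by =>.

S => R C C => one C cat C C => one C the red cat C C => one the the red cat C C => one the the red cat the C => one the the red cat the the

S => R C C   [S ::= R C C]
R C C => one C cat C C   [R ::= one C cat]
one C cat C C => one C the red cat C C   [C ::= C the red]
one C the red cat C C => one the the red cat C C   [C ::= the]
one the the red cat C C => one the the red cat the C   [C ::= the]
one the the red cat the C => one the the red cat the the   [C ::= the]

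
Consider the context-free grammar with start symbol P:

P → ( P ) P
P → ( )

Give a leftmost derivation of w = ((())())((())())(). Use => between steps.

P => (P)P => ((P)P)P => ((())P)P => ((())())P => ((())())(P)P => ((())())((P)P)P => ((())())((())P)P => ((())())((())())P => ((())())((())())()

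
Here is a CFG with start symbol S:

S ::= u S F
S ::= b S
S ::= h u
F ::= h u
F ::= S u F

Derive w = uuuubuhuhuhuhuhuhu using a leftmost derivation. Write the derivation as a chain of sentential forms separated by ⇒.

S ⇒ uSF   [S ::= u S F]
uSF ⇒ uuSFF   [S ::= u S F]
uuSFF ⇒ uuuSFFF   [S ::= u S F]
uuuSFFF ⇒ uuuuSFFFF   [S ::= u S F]
uuuuSFFFF ⇒ uuuubSFFFF   [S ::= b S]
uuuubSFFFF ⇒ uuuubuSFFFFF   [S ::= u S F]
uuuubuSFFFFF ⇒ uuuubuhuFFFFF   [S ::= h u]
uuuubuhuFFFFF ⇒ uuuubuhuhuFFFF   [F ::= h u]
uuuubuhuhuFFFF ⇒ uuuubuhuhuhuFFF   [F ::= h u]
uuuubuhuhuhuFFF ⇒ uuuubuhuhuhuhuFF   [F ::= h u]
uuuubuhuhuhuhuFF ⇒ uuuubuhuhuhuhuhuF   [F ::= h u]
uuuubuhuhuhuhuhuF ⇒ uuuubuhuhuhuhuhuhu   [F ::= h u]

S ⇒ uSF ⇒ uuSFF ⇒ uuuSFFF ⇒ uuuuSFFFF ⇒ uuuubSFFFF ⇒ uuuubuSFFFFF ⇒ uuuubuhuFFFFF ⇒ uuuubuhuhuFFFF ⇒ uuuubuhuhuhuFFF ⇒ uuuubuhuhuhuhuFF ⇒ uuuubuhuhuhuhuhuF ⇒ uuuubuhuhuhuhuhuhu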